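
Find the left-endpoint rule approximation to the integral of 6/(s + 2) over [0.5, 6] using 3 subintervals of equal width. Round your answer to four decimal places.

8.7222

Δs = (6 − 0.5)/3 = 11/6.
Left endpoints: 0.5, 7/3, 25/6.
f(0.5) = 2.4, f(7/3) = 18/13, f(25/6) = 36/37.
Sum = Δs · [f(0.5) + f(7/3) + f(25/6)].
Sum ≈ 8.7222.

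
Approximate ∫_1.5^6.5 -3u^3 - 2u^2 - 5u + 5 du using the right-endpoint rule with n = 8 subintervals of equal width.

-1890.3125

Δu = (6.5 − 1.5)/8 = 0.625.
Right endpoints: 2.125, 2.75, 3.375, 4, 4.625, 5.25, 5.875, 6.5.
f(2.125) = -22243/512, f(2.75) = -86.265625, f(3.375) = -76793/512, f(4) = -239, f(4.625) = -183143/512, f(5.25) = -510.484375, f(5.875) = -359293/512, f(6.5) = -935.875.
Sum = Δu · [f(2.125) + f(2.75) + f(3.375) + ...].
Sum = -1890.3125.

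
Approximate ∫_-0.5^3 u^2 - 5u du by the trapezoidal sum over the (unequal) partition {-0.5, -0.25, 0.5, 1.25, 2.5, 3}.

-12.34375

Subinterval widths: 0.25, 0.75, 0.75, 1.25, 0.5.
f(-0.5) = 2.75, f(-0.25) = 1.3125, f(0.5) = -2.25, f(1.25) = -4.6875, f(2.5) = -6.25, f(3) = -6.
On each subinterval the trapezoid contributes (Δu_i/2)·[f(u_{i-1}) + f(u_i)].
Sum = -12.34375.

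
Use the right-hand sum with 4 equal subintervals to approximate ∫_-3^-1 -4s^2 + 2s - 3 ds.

Δs = (-1 − (-3))/4 = 0.5.
Right endpoints: -2.5, -2, -1.5, -1.
f(-2.5) = -33, f(-2) = -23, f(-1.5) = -15, f(-1) = -9.
Sum = Δs · [f(-2.5) + f(-2) + f(-1.5) + f(-1)].
Sum = -40.

-40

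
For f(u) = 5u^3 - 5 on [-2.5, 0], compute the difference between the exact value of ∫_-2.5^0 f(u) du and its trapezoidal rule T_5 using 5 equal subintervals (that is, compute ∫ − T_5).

1.953125

Exact integral: ∫_-2.5^0 f(u) du = -61.328125.
T_5 = -63.28125.
Error = -61.328125 − (-63.28125) = 1.953125.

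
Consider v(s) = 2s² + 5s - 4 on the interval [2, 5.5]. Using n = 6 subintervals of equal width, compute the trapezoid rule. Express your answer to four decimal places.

157.6053

Δs = (5.5 − 2)/6 = 7/12.
v(2) = 14, v(31/12) = 1603/72, v(19/6) = 287/9, v(3.75) = 42.875, v(13/3) = 497/9, v(59/12) = 4963/72, v(5.5) = 84.
T_6 = (Δs/2)·[v(s_0) + 2v(s_1) + ... + 2v(s_{5}) + v(s_6)].
Sum ≈ 157.6053.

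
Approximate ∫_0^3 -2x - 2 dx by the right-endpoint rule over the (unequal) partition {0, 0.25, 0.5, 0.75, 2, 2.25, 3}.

-17.375

Subinterval widths: 0.25, 0.25, 0.25, 1.25, 0.25, 0.75.
Right endpoints: 0.25, 0.5, 0.75, 2, 2.25, 3.
f(0.25) = -2.5, f(0.5) = -3, f(0.75) = -3.5, f(2) = -6, f(2.25) = -6.5, f(3) = -8.
Sum = Σ Δx_i · f(x_i).
Sum = -17.375.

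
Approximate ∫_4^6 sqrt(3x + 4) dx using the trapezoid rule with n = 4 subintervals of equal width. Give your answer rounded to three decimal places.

8.708

Δx = (6 − 4)/4 = 0.5.
f(4) ≈ 4.000, f(4.5) ≈ 4.183, f(5) ≈ 4.359, f(5.5) ≈ 4.528, f(6) ≈ 4.690.
T_4 = (Δx/2)·[f(x_0) + 2f(x_1) + 2f(x_2) + 2f(x_3) + f(x_4)].
Sum ≈ 8.708.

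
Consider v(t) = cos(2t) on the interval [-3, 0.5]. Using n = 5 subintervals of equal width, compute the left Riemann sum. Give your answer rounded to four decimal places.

Δt = (0.5 − (-3))/5 = 0.7.
Left endpoints: -3, -2.3, -1.6, -0.9, -0.2.
v(-3) ≈ 0.9602, v(-2.3) ≈ -0.1122, v(-1.6) ≈ -0.9983, v(-0.9) ≈ -0.2272, v(-0.2) ≈ 0.9211.
Sum = Δt · [v(-3) + v(-2.3) + v(-1.6) + v(-0.9) + v(-0.2)].
Sum ≈ 0.3805.

0.3805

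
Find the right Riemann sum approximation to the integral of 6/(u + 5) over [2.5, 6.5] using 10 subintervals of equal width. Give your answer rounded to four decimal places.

2.5098

Δu = (6.5 − 2.5)/10 = 0.4.
Right endpoints: 2.9, 3.3, 3.7, 4.1, 4.5, 4.9, 5.3, 5.7, 6.1, 6.5.
f(2.9) = 60/79, f(3.3) = 60/83, f(3.7) = 20/29, f(4.1) = 60/91, f(4.5) = 12/19, f(4.9) = 20/33, f(5.3) = 60/103, f(5.7) = 60/107, f(6.1) = 20/37, f(6.5) = 12/23.
Sum = Δu · [f(2.9) + f(3.3) + f(3.7) + ...].
Sum ≈ 2.5098.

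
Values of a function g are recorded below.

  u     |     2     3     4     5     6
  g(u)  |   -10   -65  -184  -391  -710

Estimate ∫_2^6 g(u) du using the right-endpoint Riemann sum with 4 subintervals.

Δu = 1.
Sum = 1·[(-65) + (-184) + (-391) + (-710)] = -1350.

-1350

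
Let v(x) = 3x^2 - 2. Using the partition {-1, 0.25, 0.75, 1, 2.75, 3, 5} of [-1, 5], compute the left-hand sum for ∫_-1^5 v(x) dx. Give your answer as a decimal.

Subinterval widths: 1.25, 0.5, 0.25, 1.75, 0.25, 2.
Left endpoints: -1, 0.25, 0.75, 1, 2.75, 3.
v(-1) = 1, v(0.25) = -1.8125, v(0.75) = -0.3125, v(1) = 1, v(2.75) = 20.6875, v(3) = 25.
Sum = Σ Δx_i · v(x_i).
Sum = 57.1875.

57.1875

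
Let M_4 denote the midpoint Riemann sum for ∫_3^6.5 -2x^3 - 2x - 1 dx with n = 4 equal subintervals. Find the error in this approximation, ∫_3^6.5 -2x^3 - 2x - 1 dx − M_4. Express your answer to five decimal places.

Exact integral: ∫_3^6.5 f(x) dx = -888.78125.
M_4 ≈ -882.4169922.
Error ≈ -888.78125 − (-882.4169922) ≈ -6.36426.

-6.36426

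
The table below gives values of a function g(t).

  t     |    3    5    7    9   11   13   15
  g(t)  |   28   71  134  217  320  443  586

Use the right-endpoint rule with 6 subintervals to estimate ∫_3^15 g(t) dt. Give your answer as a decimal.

3542

Δt = 2.
Sum = 2·[71 + 134 + 217 + 320 + 443 + 586] = 3542.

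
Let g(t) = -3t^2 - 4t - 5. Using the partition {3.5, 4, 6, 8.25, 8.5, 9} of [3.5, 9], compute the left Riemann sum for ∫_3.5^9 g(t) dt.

Subinterval widths: 0.5, 2, 2.25, 0.25, 0.5.
Left endpoints: 3.5, 4, 6, 8.25, 8.5.
g(3.5) = -55.75, g(4) = -69, g(6) = -137, g(8.25) = -242.1875, g(8.5) = -255.75.
Sum = Σ Δt_i · g(t_i).
Sum = -662.546875.

-662.546875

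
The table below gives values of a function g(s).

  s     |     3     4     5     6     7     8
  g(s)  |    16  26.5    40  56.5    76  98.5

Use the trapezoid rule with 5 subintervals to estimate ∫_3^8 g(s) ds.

256.25

Δs = 1.
T_5 = (1/2)·[16 + 2·26.5 + 2·40 + 2·56.5 + 2·76 + 98.5] = 256.25.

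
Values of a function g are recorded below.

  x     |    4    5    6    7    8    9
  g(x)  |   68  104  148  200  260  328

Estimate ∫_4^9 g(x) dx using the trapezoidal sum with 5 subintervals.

910

Δx = 1.
T_5 = (1/2)·[68 + 2·104 + 2·148 + 2·200 + 2·260 + 328] = 910.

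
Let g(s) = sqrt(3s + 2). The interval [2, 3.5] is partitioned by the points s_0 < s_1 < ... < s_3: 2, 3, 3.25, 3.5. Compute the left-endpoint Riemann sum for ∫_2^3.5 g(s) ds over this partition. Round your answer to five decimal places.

Subinterval widths: 1, 0.25, 0.25.
Left endpoints: 2, 3, 3.25.
g(2) ≈ 2.82843, g(3) ≈ 3.31662, g(3.25) ≈ 3.42783.
Sum = Σ Δs_i · g(s_i).
Sum ≈ 4.51454.

4.51454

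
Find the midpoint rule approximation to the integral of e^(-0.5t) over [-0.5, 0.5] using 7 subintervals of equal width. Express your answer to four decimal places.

Δt = (0.5 − (-0.5))/7 = 1/7.
Midpoints: -3/7, -2/7, -1/7, 0, 1/7, 2/7, 3/7.
f(-3/7) ≈ 1.2390, f(-2/7) ≈ 1.1536, f(-1/7) ≈ 1.0740, f(0) ≈ 1.0000, f(1/7) ≈ 0.9311, f(2/7) ≈ 0.8669, f(3/7) ≈ 0.8071.
Sum = Δt · [f(-3/7) + f(-2/7) + f(-1/7) + ...].
Sum ≈ 1.0102.

1.0102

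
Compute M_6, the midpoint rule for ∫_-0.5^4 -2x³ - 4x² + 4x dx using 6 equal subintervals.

-178.91015625

Δx = (4 − (-0.5))/6 = 0.75.
Midpoints: -0.125, 0.625, 1.375, 2.125, 2.875, 3.625.
f(-0.125) = -0.55859375, f(0.625) = 0.44921875, f(1.375) = -7.26171875, f(2.125) = -28.75390625, f(2.875) = -69.08984375, f(3.625) = -133.33203125.
Sum = Δx · [f(-0.125) + f(0.625) + f(1.375) + ...].
Sum = -178.91015625.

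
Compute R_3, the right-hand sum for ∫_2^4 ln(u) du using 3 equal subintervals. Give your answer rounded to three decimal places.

2.381

Δu = (4 − 2)/3 = 2/3.
Right endpoints: 8/3, 10/3, 4.
f(8/3) ≈ 0.981, f(10/3) ≈ 1.204, f(4) ≈ 1.386.
Sum = Δu · [f(8/3) + f(10/3) + f(4)].
Sum ≈ 2.381.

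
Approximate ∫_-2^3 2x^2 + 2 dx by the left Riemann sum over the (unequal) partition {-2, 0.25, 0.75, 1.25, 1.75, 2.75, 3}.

40.09375

Subinterval widths: 2.25, 0.5, 0.5, 0.5, 1, 0.25.
Left endpoints: -2, 0.25, 0.75, 1.25, 1.75, 2.75.
f(-2) = 10, f(0.25) = 2.125, f(0.75) = 3.125, f(1.25) = 5.125, f(1.75) = 8.125, f(2.75) = 17.125.
Sum = Σ Δx_i · f(x_i).
Sum = 40.09375.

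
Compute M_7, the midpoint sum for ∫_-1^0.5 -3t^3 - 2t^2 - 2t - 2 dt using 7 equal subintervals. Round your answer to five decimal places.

Δt = (0.5 − (-1))/7 = 3/14.
Midpoints: -25/28, -19/28, -13/28, -0.25, -1/28, 5/28, 11/28.
f(-25/28) = 7171/21952, f(-19/28) = -13751/21952, f(-13/28) = -26393/21952, f(-0.25) = -1.578125, f(-1/28) = -42389/21952, f(5/28) = -53519/21952, f(11/28) = -71921/21952.
Sum = Δt · [f(-25/28) + f(-19/28) + f(-13/28) + ...].
Sum ≈ -2.29831.

-2.29831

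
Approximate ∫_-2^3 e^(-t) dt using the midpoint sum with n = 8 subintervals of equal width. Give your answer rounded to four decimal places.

Δt = (3 − (-2))/8 = 0.625.
Midpoints: -1.6875, -1.0625, -0.4375, 0.1875, 0.8125, 1.4375, 2.0625, 2.6875.
f(-1.6875) ≈ 5.4059, f(-1.0625) ≈ 2.8936, f(-0.4375) ≈ 1.5488, f(0.1875) ≈ 0.8290, f(0.8125) ≈ 0.4437, f(1.4375) ≈ 0.2375, f(2.0625) ≈ 0.1271, f(2.6875) ≈ 0.0681.
Sum = Δt · [f(-1.6875) + f(-1.0625) + f(-0.4375) + ...].
Sum ≈ 7.2212.

7.2212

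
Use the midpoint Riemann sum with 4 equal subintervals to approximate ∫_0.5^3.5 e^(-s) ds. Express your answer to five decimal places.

Δs = (3.5 − 0.5)/4 = 0.75.
Midpoints: 0.875, 1.625, 2.375, 3.125.
f(0.875) ≈ 0.41686, f(1.625) ≈ 0.19691, f(2.375) ≈ 0.09301, f(3.125) ≈ 0.04394.
Sum = Δs · [f(0.875) + f(1.625) + f(2.375) + f(3.125)].
Sum ≈ 0.56304.

0.56304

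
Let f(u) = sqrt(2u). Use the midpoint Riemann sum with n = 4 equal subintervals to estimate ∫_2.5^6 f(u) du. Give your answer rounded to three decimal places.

Δu = (6 − 2.5)/4 = 0.875.
Midpoints: 2.9375, 3.8125, 4.6875, 5.5625.
f(2.9375) ≈ 2.424, f(3.8125) ≈ 2.761, f(4.6875) ≈ 3.062, f(5.5625) ≈ 3.335.
Sum = Δu · [f(2.9375) + f(3.8125) + f(4.6875) + f(5.5625)].
Sum ≈ 10.135.

10.135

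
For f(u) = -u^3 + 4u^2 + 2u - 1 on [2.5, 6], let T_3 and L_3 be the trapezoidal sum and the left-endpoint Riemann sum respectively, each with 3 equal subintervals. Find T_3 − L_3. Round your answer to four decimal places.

-43.3854

T_3 ≈ -27.765046.
L_3 ≈ 15.620370.
T_3 − L_3 ≈ -43.3854.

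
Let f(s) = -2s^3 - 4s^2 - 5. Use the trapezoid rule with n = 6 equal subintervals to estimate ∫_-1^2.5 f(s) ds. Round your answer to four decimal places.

-60.3851

Δs = (2.5 − (-1))/6 = 7/12.
f(-1) = -7, f(-5/12) = -4795/864, f(1/6) = -553/108, f(0.75) = -8.09375, f(4/3) = -455/27, f(23/12) = -29183/864, f(2.5) = -61.25.
T_6 = (Δs/2)·[f(s_0) + 2f(s_1) + ... + 2f(s_{5}) + f(s_6)].
Sum ≈ -60.3851.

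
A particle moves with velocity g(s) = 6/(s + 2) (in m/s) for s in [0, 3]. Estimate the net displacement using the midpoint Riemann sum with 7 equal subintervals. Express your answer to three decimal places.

5.488

Δs = (3 − 0)/7 = 3/7.
Midpoints: 3/14, 9/14, 15/14, 1.5, 27/14, 33/14, 39/14.
g(3/14) = 84/31, g(9/14) = 84/37, g(15/14) = 84/43, g(1.5) = 12/7, g(27/14) = 84/55, g(33/14) = 84/61, g(39/14) = 84/67.
Sum = Δs · [g(3/14) + g(9/14) + g(15/14) + ...].
Sum ≈ 5.488.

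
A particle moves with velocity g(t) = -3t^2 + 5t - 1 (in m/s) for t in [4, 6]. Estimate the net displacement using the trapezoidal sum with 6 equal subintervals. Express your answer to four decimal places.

-104.1111

Δt = (6 − 4)/6 = 1/3.
g(4) = -29, g(13/3) = -107/3, g(14/3) = -43, g(5) = -51, g(16/3) = -179/3, g(17/3) = -69, g(6) = -79.
T_6 = (Δt/2)·[g(t_0) + 2g(t_1) + ... + 2g(t_{5}) + g(t_6)].
Sum ≈ -104.1111.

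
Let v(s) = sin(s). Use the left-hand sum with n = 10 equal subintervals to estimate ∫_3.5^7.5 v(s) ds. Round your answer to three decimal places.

-1.524

Δs = (7.5 − 3.5)/10 = 0.4.
Left endpoints: 3.5, 3.9, 4.3, 4.7, 5.1, 5.5, 5.9, 6.3, 6.7, 7.1.
v(3.5) ≈ -0.351, v(3.9) ≈ -0.688, v(4.3) ≈ -0.916, v(4.7) ≈ -1.000, v(5.1) ≈ -0.926, v(5.5) ≈ -0.706, v(5.9) ≈ -0.374, v(6.3) ≈ 0.017, v(6.7) ≈ 0.405, v(7.1) ≈ 0.729.
Sum = Δs · [v(3.5) + v(3.9) + v(4.3) + ...].
Sum ≈ -1.524.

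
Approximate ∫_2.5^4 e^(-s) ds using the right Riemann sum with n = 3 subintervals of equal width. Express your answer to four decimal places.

0.0492

Δs = (4 − 2.5)/3 = 0.5.
Right endpoints: 3, 3.5, 4.
f(3) ≈ 0.0498, f(3.5) ≈ 0.0302, f(4) ≈ 0.0183.
Sum = Δs · [f(3) + f(3.5) + f(4)].
Sum ≈ 0.0492.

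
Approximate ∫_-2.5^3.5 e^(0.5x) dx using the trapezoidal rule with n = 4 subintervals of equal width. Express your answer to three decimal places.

11.444

Δx = (3.5 − (-2.5))/4 = 1.5.
f(-2.5) ≈ 0.287, f(-1) ≈ 0.607, f(0.5) ≈ 1.284, f(2) ≈ 2.718, f(3.5) ≈ 5.755.
T_4 = (Δx/2)·[f(x_0) + 2f(x_1) + 2f(x_2) + 2f(x_3) + f(x_4)].
Sum ≈ 11.444.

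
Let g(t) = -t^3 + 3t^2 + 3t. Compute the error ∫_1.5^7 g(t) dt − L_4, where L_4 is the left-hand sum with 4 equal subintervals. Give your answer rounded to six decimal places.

-108.829102

Exact integral: ∫_1.5^7 g(t) dt = -189.234375.
L_4 ≈ -80.40527344.
Error ≈ -189.234375 − (-80.40527344) ≈ -108.829102.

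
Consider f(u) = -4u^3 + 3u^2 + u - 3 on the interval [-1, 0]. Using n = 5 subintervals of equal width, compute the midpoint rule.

-1.53

Δu = (0 − (-1))/5 = 0.2.
Midpoints: -0.9, -0.7, -0.5, -0.3, -0.1.
f(-0.9) = 1.446, f(-0.7) = -0.858, f(-0.5) = -2.25, f(-0.3) = -2.922, f(-0.1) = -3.066.
Sum = Δu · [f(-0.9) + f(-0.7) + f(-0.5) + f(-0.3) + f(-0.1)].
Sum = -1.53.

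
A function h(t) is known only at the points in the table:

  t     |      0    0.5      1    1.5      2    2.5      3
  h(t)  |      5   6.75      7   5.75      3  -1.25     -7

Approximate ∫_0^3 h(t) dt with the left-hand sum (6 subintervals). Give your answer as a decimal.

Δt = 0.5.
Sum = 0.5·[5 + 6.75 + 7 + 5.75 + 3 + (-1.25)] = 13.125.

13.125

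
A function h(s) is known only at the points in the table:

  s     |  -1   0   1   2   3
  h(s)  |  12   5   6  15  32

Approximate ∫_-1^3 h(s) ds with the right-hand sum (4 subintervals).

Δs = 1.
Sum = 1·[5 + 6 + 15 + 32] = 58.

58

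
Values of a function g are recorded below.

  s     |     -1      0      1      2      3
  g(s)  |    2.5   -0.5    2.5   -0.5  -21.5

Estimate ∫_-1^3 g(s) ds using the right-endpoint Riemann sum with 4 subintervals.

Δs = 1.
Sum = 1·[(-0.5) + 2.5 + (-0.5) + (-21.5)] = -20.

-20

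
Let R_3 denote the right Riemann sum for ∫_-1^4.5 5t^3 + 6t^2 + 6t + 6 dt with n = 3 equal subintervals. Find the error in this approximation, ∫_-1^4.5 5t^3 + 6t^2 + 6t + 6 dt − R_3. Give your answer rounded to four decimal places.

-657.7274

Exact integral: ∫_-1^4.5 f(t) dt = 786.328125.
R_3 ≈ 1444.055556.
Error ≈ 786.328125 − 1444.055556 ≈ -657.7274.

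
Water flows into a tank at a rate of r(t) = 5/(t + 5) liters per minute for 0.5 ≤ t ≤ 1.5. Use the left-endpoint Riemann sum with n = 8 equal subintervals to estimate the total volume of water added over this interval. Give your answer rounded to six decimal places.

Δt = (1.5 − 0.5)/8 = 0.125.
Left endpoints: 0.5, 0.625, 0.75, 0.875, 1, 1.125, 1.25, 1.375.
r(0.5) = 10/11, r(0.625) = 8/9, r(0.75) = 20/23, r(0.875) = 40/47, r(1) = 5/6, r(1.125) = 40/49, r(1.25) = 0.8, r(1.375) = 40/51.
Sum = Δt · [r(0.5) + r(0.625) + r(0.75) + ...].
Sum ≈ 0.844073.

0.844073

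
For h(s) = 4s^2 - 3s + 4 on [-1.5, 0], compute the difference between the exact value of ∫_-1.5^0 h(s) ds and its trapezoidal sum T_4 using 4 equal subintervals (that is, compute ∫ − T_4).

-0.140625

Exact integral: ∫_-1.5^0 h(s) ds = 13.875.
T_4 = 14.015625.
Error = 13.875 − 14.015625 = -0.140625.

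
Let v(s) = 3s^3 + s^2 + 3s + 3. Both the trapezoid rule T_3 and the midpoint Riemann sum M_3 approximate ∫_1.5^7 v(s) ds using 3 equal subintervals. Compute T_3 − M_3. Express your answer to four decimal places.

181.3950

T_3 ≈ 2117.716435.
M_3 ≈ 1936.321470.
T_3 − M_3 ≈ 181.3950.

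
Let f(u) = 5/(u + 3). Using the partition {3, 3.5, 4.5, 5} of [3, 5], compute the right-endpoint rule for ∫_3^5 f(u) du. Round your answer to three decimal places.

1.364

Subinterval widths: 0.5, 1, 0.5.
Right endpoints: 3.5, 4.5, 5.
f(3.5) = 10/13, f(4.5) = 2/3, f(5) = 0.625.
Sum = Σ Δu_i · f(u_i).
Sum ≈ 1.364.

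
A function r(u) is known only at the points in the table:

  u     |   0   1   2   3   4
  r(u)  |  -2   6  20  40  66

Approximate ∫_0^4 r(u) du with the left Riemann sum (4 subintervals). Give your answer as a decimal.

Δu = 1.
Sum = 1·[(-2) + 6 + 20 + 40] = 64.

64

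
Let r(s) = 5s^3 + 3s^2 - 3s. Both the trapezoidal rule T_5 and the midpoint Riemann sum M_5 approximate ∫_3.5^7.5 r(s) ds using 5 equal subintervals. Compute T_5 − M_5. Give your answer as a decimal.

T_5 = 4116.98.
M_5 = 4062.26.
T_5 − M_5 = 54.72.

54.72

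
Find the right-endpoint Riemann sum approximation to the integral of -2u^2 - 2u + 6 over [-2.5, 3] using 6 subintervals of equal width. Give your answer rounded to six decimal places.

-7.269676

Δu = (3 − (-2.5))/6 = 11/12.
Right endpoints: -19/12, -2/3, 0.25, 7/6, 25/12, 3.
f(-19/12) = 299/72, f(-2/3) = 58/9, f(0.25) = 5.375, f(7/6) = 17/18, f(25/12) = -493/72, f(3) = -18.
Sum = Δu · [f(-19/12) + f(-2/3) + f(0.25) + ...].
Sum ≈ -7.269676.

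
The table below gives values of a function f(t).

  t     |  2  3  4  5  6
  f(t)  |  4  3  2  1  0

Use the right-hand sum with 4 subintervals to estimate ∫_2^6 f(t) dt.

Δt = 1.
Sum = 1·[3 + 2 + 1 + 0] = 6.

6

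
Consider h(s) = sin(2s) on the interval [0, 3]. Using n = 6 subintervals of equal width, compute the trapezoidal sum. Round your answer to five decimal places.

0.01823

Δs = (3 − 0)/6 = 0.5.
h(0) ≈ 0.00000, h(0.5) ≈ 0.84147, h(1) ≈ 0.90930, h(1.5) ≈ 0.14112, h(2) ≈ -0.75680, h(2.5) ≈ -0.95892, h(3) ≈ -0.27942.
T_6 = (Δs/2)·[h(s_0) + 2h(s_1) + ... + 2h(s_{5}) + h(s_6)].
Sum ≈ 0.01823.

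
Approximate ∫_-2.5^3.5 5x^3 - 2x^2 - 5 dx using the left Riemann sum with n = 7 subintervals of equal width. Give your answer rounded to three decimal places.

Δx = (3.5 − (-2.5))/7 = 6/7.
Left endpoints: -2.5, -23/14, -11/14, 1/14, 13/14, 25/14, 37/14.
f(-2.5) = -95.625, f(-23/14) = -89367/2744, f(-11/14) = -23763/2744, f(1/14) = -13743/2744, f(13/14) = -7467/2744, f(25/14) = 46905/2744, f(37/14) = 201213/2744.
Sum = Δx · [f(-2.5) + f(-23/14) + f(-11/14) + ...].
Sum ≈ -46.423.

-46.423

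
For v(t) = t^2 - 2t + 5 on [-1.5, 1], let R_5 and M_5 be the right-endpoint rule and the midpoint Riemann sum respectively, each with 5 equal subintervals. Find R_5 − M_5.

R_5 = 13.75.
M_5 = 15.15625.
R_5 − M_5 = -1.40625.

-1.40625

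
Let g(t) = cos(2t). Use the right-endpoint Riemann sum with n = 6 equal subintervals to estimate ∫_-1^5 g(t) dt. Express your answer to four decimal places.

Δt = (5 − (-1))/6 = 1.
Right endpoints: 0, 1, 2, 3, 4, 5.
g(0) ≈ 1.0000, g(1) ≈ -0.4161, g(2) ≈ -0.6536, g(3) ≈ 0.9602, g(4) ≈ -0.1455, g(5) ≈ -0.8391.
Sum = Δt · [g(0) + g(1) + g(2) + ...].
Sum ≈ -0.0942.

-0.0942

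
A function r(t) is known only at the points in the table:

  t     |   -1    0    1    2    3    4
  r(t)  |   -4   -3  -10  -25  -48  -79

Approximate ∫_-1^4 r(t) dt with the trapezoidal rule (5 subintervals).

Δt = 1.
T_5 = (1/2)·[(-4) + 2·(-3) + 2·(-10) + 2·(-25) + 2·(-48) + (-79)] = -127.5.

-127.5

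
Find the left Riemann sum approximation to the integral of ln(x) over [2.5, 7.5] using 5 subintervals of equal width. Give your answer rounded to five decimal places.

7.24968

Δx = (7.5 − 2.5)/5 = 1.
Left endpoints: 2.5, 3.5, 4.5, 5.5, 6.5.
f(2.5) ≈ 0.91629, f(3.5) ≈ 1.25276, f(4.5) ≈ 1.50408, f(5.5) ≈ 1.70475, f(6.5) ≈ 1.87180.
Sum = Δx · [f(2.5) + f(3.5) + f(4.5) + f(5.5) + f(6.5)].
Sum ≈ 7.24968.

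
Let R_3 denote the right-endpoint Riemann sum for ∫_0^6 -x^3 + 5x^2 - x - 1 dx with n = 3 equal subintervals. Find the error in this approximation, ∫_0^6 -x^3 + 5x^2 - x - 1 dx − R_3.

Exact integral: ∫_0^6 f(x) dx = 12.
R_3 = -46.
Error = 12 − (-46) = 58.

58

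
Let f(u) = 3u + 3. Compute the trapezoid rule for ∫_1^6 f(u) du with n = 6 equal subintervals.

67.5

Δu = (6 − 1)/6 = 5/6.
f(1) = 6, f(11/6) = 8.5, f(8/3) = 11, f(3.5) = 13.5, f(13/3) = 16, f(31/6) = 18.5, f(6) = 21.
T_6 = (Δu/2)·[f(u_0) + 2f(u_1) + ... + 2f(u_{5}) + f(u_6)].
Sum = 67.5.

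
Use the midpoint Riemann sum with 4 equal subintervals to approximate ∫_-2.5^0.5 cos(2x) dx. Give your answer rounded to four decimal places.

Δx = (0.5 − (-2.5))/4 = 0.75.
Midpoints: -2.125, -1.375, -0.625, 0.125.
f(-2.125) ≈ -0.4461, f(-1.375) ≈ -0.9243, f(-0.625) ≈ 0.3153, f(0.125) ≈ 0.9689.
Sum = Δx · [f(-2.125) + f(-1.375) + f(-0.625) + f(0.125)].
Sum ≈ -0.0646.

-0.0646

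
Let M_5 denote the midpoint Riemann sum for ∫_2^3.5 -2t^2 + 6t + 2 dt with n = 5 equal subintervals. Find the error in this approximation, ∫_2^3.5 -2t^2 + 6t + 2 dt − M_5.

-0.0225

Exact integral: ∫_2^3.5 f(t) dt = 4.5.
M_5 = 4.5225.
Error = 4.5 − 4.5225 = -0.0225.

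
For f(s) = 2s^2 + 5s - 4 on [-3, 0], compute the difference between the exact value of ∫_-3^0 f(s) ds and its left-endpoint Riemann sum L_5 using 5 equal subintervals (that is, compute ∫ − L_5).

-1.26

Exact integral: ∫_-3^0 f(s) ds = -16.5.
L_5 = -15.24.
Error = -16.5 − (-15.24) = -1.26.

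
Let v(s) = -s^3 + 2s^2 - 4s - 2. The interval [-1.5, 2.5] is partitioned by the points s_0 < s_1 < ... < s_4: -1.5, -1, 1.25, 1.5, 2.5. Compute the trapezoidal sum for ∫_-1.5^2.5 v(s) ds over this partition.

Subinterval widths: 0.5, 2.25, 0.25, 1.
v(-1.5) = 11.875, v(-1) = 5, v(1.25) = -5.828125, v(1.5) = -6.875, v(2.5) = -15.125.
On each subinterval the trapezoid contributes (Δs_i/2)·[v(s_{i-1}) + v(s_i)].
Sum = -9.30078125.

-9.30078125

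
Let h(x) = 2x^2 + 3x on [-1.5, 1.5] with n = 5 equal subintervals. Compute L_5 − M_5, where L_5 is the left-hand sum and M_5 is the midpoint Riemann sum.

-2.16

L_5 = 2.16.
M_5 = 4.32.
L_5 − M_5 = -2.16.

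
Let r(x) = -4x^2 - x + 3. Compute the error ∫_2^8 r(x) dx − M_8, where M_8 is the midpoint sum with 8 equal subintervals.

Exact integral: ∫_2^8 r(x) dx = -684.
M_8 = -682.875.
Error = -684 − (-682.875) = -1.125.

-1.125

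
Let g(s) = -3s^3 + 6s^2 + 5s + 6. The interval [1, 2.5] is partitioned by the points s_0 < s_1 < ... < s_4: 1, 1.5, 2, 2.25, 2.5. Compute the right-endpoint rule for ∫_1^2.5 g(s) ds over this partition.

Subinterval widths: 0.5, 0.5, 0.25, 0.25.
Right endpoints: 1.5, 2, 2.25, 2.5.
g(1.5) = 16.875, g(2) = 16, g(2.25) = 13.453125, g(2.5) = 9.125.
Sum = Σ Δs_i · g(s_i).
Sum = 22.08203125.

22.08203125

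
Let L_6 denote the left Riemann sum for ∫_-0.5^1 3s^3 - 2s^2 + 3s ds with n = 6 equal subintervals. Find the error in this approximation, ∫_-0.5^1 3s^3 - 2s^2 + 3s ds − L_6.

0.79296875

Exact integral: ∫_-0.5^1 f(s) ds = 1.078125.
L_6 = 0.28515625.
Error = 1.078125 − 0.28515625 = 0.79296875.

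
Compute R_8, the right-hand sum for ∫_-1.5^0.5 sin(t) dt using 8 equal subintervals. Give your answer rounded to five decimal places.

-0.61802

Δt = (0.5 − (-1.5))/8 = 0.25.
Right endpoints: -1.25, -1, -0.75, -0.5, -0.25, 0, 0.25, 0.5.
f(-1.25) ≈ -0.94898, f(-1) ≈ -0.84147, f(-0.75) ≈ -0.68164, f(-0.5) ≈ -0.47943, f(-0.25) ≈ -0.24740, f(0) ≈ 0.00000, f(0.25) ≈ 0.24740, f(0.5) ≈ 0.47943.
Sum = Δt · [f(-1.25) + f(-1) + f(-0.75) + ...].
Sum ≈ -0.61802.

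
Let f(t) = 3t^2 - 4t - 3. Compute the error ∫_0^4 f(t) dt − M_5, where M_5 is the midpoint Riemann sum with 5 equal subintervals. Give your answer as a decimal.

0.64

Exact integral: ∫_0^4 f(t) dt = 20.
M_5 = 19.36.
Error = 20 − 19.36 = 0.64.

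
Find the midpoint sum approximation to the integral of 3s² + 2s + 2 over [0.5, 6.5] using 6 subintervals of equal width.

327

Δs = (6.5 − 0.5)/6 = 1.
Midpoints: 1, 2, 3, 4, 5, 6.
f(1) = 7, f(2) = 18, f(3) = 35, f(4) = 58, f(5) = 87, f(6) = 122.
Sum = Δs · [f(1) + f(2) + f(3) + ...].
Sum = 327.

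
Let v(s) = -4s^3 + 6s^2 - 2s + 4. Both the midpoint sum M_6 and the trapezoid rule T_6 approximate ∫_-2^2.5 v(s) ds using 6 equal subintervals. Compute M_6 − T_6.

M_6 = 39.3046875.
T_6 = 41.203125.
M_6 − T_6 = -1.8984375.

-1.8984375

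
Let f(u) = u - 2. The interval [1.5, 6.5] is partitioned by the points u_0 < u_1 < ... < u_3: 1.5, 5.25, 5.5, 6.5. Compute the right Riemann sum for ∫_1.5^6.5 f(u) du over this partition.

17.5625

Subinterval widths: 3.75, 0.25, 1.
Right endpoints: 5.25, 5.5, 6.5.
f(5.25) = 3.25, f(5.5) = 3.5, f(6.5) = 4.5.
Sum = Σ Δu_i · f(u_i).
Sum = 17.5625.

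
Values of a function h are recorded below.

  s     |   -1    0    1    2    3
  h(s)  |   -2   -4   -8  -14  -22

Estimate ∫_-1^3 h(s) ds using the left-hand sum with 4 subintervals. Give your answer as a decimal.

Δs = 1.
Sum = 1·[(-2) + (-4) + (-8) + (-14)] = -28.

-28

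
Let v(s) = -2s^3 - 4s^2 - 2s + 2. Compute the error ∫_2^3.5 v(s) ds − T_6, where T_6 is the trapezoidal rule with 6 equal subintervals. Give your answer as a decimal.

Exact integral: ∫_2^3.5 v(s) ds = -118.78125.
T_6 = -119.1015625.
Error = -118.78125 − (-119.1015625) = 0.3203125.

0.3203125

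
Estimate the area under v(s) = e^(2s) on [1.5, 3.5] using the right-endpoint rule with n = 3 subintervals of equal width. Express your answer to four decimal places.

974.6003

Δs = (3.5 − 1.5)/3 = 2/3.
Right endpoints: 13/6, 17/6, 3.5.
v(13/6) ≈ 76.1979, v(17/6) ≈ 289.0694, v(3.5) ≈ 1096.6332.
Sum = Δs · [v(13/6) + v(17/6) + v(3.5)].
Sum ≈ 974.6003.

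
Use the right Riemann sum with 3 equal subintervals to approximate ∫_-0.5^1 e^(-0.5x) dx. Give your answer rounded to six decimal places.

Δx = (1 − (-0.5))/3 = 0.5.
Right endpoints: 0, 0.5, 1.
f(0) ≈ 1.000000, f(0.5) ≈ 0.778801, f(1) ≈ 0.606531.
Sum = Δx · [f(0) + f(0.5) + f(1)].
Sum ≈ 1.192666.

1.192666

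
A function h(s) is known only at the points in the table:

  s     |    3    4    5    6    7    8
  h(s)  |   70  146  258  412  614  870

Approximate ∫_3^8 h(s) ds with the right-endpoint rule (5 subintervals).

Δs = 1.
Sum = 1·[146 + 258 + 412 + 614 + 870] = 2300.

2300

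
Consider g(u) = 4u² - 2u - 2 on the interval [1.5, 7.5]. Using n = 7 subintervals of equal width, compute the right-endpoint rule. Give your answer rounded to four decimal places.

Δu = (7.5 − 1.5)/7 = 6/7.
Right endpoints: 33/14, 45/14, 57/14, 69/14, 81/14, 93/14, 7.5.
g(33/14) = 760/49, g(45/14) = 1612/49, g(57/14) = 2752/49, g(69/14) = 4180/49, g(81/14) = 5896/49, g(93/14) = 7900/49, g(7.5) = 208.
Sum = Δu · [g(33/14) + g(45/14) + g(57/14) + ...].
Sum ≈ 582.3673.

582.3673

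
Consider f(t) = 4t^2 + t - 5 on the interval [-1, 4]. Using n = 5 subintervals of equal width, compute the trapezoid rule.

Δt = (4 − (-1))/5 = 1.
f(-1) = -2, f(0) = -5, f(1) = 0, f(2) = 13, f(3) = 34, f(4) = 63.
T_5 = (Δt/2)·[f(t_0) + 2f(t_1) + ... + 2f(t_{4}) + f(t_5)].
Sum = 72.5.

72.5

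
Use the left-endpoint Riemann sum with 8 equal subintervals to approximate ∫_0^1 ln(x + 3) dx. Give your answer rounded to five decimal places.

1.23125

Δx = (1 − 0)/8 = 0.125.
Left endpoints: 0, 0.125, 0.25, 0.375, 0.5, 0.625, 0.75, 0.875.
f(0) ≈ 1.09861, f(0.125) ≈ 1.13943, f(0.25) ≈ 1.17865, f(0.375) ≈ 1.21640, f(0.5) ≈ 1.25276, f(0.625) ≈ 1.28785, f(0.75) ≈ 1.32176, f(0.875) ≈ 1.35455.
Sum = Δx · [f(0) + f(0.125) + f(0.25) + ...].
Sum ≈ 1.23125.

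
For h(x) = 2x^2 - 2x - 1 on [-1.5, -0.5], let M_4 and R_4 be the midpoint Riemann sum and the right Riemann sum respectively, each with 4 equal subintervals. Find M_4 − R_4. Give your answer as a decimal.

0.71875

M_4 = 3.15625.
R_4 = 2.4375.
M_4 − R_4 = 0.71875.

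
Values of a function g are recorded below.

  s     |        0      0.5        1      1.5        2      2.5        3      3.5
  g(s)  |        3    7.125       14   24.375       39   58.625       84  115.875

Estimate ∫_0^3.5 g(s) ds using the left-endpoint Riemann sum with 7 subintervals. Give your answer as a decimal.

Δs = 0.5.
Sum = 0.5·[3 + 7.125 + 14 + 24.375 + 39 + 58.625 + 84] = 115.0625.

115.0625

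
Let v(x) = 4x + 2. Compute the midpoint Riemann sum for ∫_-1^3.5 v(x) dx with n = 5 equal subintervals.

31.5

Δx = (3.5 − (-1))/5 = 0.9.
Midpoints: -0.55, 0.35, 1.25, 2.15, 3.05.
v(-0.55) = -0.2, v(0.35) = 3.4, v(1.25) = 7, v(2.15) = 10.6, v(3.05) = 14.2.
Sum = Δx · [v(-0.55) + v(0.35) + v(1.25) + v(2.15) + v(3.05)].
Sum = 31.5.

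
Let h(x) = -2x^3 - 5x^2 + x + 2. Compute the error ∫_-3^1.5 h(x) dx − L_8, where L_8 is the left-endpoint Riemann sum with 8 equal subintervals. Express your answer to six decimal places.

Exact integral: ∫_-3^1.5 h(x) dx = -7.03125.
L_8 ≈ -0.82177734.
Error ≈ -7.03125 − (-0.82177734) ≈ -6.209473.

-6.209473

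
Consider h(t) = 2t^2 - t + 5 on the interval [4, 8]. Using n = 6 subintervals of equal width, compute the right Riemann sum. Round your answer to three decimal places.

Δt = (8 − 4)/6 = 2/3.
Right endpoints: 14/3, 16/3, 6, 20/3, 22/3, 8.
h(14/3) = 395/9, h(16/3) = 509/9, h(6) = 71, h(20/3) = 785/9, h(22/3) = 947/9, h(8) = 125.
Sum = Δt · [h(14/3) + h(16/3) + h(6) + ...].
Sum ≈ 325.926.

325.926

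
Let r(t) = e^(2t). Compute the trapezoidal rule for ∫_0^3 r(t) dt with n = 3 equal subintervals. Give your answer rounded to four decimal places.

Δt = (3 − 0)/3 = 1.
r(0) ≈ 1.0000, r(1) ≈ 7.3891, r(2) ≈ 54.5982, r(3) ≈ 403.4288.
T_3 = (Δt/2)·[r(t_0) + 2r(t_1) + 2r(t_2) + r(t_3)].
Sum ≈ 264.2016.

264.2016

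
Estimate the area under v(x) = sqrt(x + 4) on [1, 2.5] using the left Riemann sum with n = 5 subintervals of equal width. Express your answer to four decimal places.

Δx = (2.5 − 1)/5 = 0.3.
Left endpoints: 1, 1.3, 1.6, 1.9, 2.2.
v(1) ≈ 2.2361, v(1.3) ≈ 2.3022, v(1.6) ≈ 2.3664, v(1.9) ≈ 2.4290, v(2.2) ≈ 2.4900.
Sum = Δx · [v(1) + v(1.3) + v(1.6) + v(1.9) + v(2.2)].
Sum ≈ 3.5471.

3.5471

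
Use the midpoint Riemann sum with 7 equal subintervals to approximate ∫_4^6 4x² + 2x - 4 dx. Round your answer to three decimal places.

Δx = (6 − 4)/7 = 2/7.
Midpoints: 29/7, 31/7, 33/7, 5, 37/7, 39/7, 41/7.
f(29/7) = 3574/49, f(31/7) = 4082/49, f(33/7) = 4622/49, f(5) = 106, f(37/7) = 5798/49, f(39/7) = 6434/49, f(41/7) = 7102/49.
Sum = Δx · [f(29/7) + f(31/7) + f(33/7) + ...].
Sum ≈ 214.612.

214.612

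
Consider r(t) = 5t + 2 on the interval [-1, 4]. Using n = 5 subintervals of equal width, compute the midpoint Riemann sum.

47.5

Δt = (4 − (-1))/5 = 1.
Midpoints: -0.5, 0.5, 1.5, 2.5, 3.5.
r(-0.5) = -0.5, r(0.5) = 4.5, r(1.5) = 9.5, r(2.5) = 14.5, r(3.5) = 19.5.
Sum = Δt · [r(-0.5) + r(0.5) + r(1.5) + r(2.5) + r(3.5)].
Sum = 47.5.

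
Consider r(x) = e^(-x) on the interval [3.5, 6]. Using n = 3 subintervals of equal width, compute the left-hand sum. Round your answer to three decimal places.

Δx = (6 − 3.5)/3 = 5/6.
Left endpoints: 3.5, 13/3, 31/6.
r(3.5) ≈ 0.030, r(13/3) ≈ 0.013, r(31/6) ≈ 0.006.
Sum = Δx · [r(3.5) + r(13/3) + r(31/6)].
Sum ≈ 0.041.

0.041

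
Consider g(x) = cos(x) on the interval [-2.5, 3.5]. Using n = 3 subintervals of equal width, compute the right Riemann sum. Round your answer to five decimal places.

0.02373

Δx = (3.5 − (-2.5))/3 = 2.
Right endpoints: -0.5, 1.5, 3.5.
g(-0.5) ≈ 0.87758, g(1.5) ≈ 0.07074, g(3.5) ≈ -0.93646.
Sum = Δx · [g(-0.5) + g(1.5) + g(3.5)].
Sum ≈ 0.02373.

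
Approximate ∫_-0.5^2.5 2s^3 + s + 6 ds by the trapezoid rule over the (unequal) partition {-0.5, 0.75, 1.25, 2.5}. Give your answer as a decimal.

44.53125

Subinterval widths: 1.25, 0.5, 1.25.
f(-0.5) = 5.25, f(0.75) = 7.59375, f(1.25) = 11.15625, f(2.5) = 39.75.
On each subinterval the trapezoid contributes (Δs_i/2)·[f(s_{i-1}) + f(s_i)].
Sum = 44.53125.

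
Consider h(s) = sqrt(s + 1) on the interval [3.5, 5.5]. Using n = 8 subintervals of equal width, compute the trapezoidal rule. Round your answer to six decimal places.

4.683708

Δs = (5.5 − 3.5)/8 = 0.25.
h(3.5) ≈ 2.121320, h(3.75) ≈ 2.179449, h(4) ≈ 2.236068, h(4.25) ≈ 2.291288, h(4.5) ≈ 2.345208, h(4.75) ≈ 2.397916, h(5) ≈ 2.449490, h(5.25) ≈ 2.500000, h(5.5) ≈ 2.549510.
T_8 = (Δs/2)·[h(s_0) + 2h(s_1) + ... + 2h(s_{7}) + h(s_8)].
Sum ≈ 4.683708.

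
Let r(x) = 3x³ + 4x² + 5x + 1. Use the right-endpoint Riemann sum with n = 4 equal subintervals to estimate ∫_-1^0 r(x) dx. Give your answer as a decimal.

-0.421875

Δx = (0 − (-1))/4 = 0.25.
Right endpoints: -0.75, -0.5, -0.25, 0.
r(-0.75) = -1.765625, r(-0.5) = -0.875, r(-0.25) = -0.046875, r(0) = 1.
Sum = Δx · [r(-0.75) + r(-0.5) + r(-0.25) + r(0)].
Sum = -0.421875.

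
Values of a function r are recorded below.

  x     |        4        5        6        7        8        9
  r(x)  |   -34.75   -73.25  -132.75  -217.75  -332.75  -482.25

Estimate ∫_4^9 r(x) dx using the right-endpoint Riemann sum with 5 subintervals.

Δx = 1.
Sum = 1·[(-73.25) + (-132.75) + (-217.75) + (-332.75) + (-482.25)] = -1238.75.

-1238.75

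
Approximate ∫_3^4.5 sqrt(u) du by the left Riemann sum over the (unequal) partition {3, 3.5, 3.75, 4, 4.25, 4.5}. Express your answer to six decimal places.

2.833244

Subinterval widths: 0.5, 0.25, 0.25, 0.25, 0.25.
Left endpoints: 3, 3.5, 3.75, 4, 4.25.
f(3) ≈ 1.732051, f(3.5) ≈ 1.870829, f(3.75) ≈ 1.936492, f(4) ≈ 2.000000, f(4.25) ≈ 2.061553.
Sum = Σ Δu_i · f(u_i).
Sum ≈ 2.833244.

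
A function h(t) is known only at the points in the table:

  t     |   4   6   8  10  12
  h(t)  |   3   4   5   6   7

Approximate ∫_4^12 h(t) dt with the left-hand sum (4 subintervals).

Δt = 2.
Sum = 2·[3 + 4 + 5 + 6] = 36.

36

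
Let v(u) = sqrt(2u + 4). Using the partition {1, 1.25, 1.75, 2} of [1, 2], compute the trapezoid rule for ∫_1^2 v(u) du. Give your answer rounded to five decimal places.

2.64279

Subinterval widths: 0.25, 0.5, 0.25.
v(1) ≈ 2.44949, v(1.25) ≈ 2.54951, v(1.75) ≈ 2.73861, v(2) ≈ 2.82843.
On each subinterval the trapezoid contributes (Δu_i/2)·[v(u_{i-1}) + v(u_i)].
Sum ≈ 2.64279.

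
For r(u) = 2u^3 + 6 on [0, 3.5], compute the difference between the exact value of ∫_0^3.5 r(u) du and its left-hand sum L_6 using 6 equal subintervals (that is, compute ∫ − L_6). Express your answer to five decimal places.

Exact integral: ∫_0^3.5 r(u) du = 96.03125.
L_6 ≈ 73.1050347.
Error ≈ 96.03125 − 73.1050347 ≈ 22.92622.

22.92622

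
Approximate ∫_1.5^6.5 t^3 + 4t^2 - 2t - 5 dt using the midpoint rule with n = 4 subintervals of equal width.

Δt = (6.5 − 1.5)/4 = 1.25.
Midpoints: 2.125, 3.375, 4.625, 5.875.
f(2.125) = 9425/512, f(3.375) = 36995/512, f(4.625) = 87165/512, f(5.875) = 165935/512.
Sum = Δt · [f(2.125) + f(3.375) + f(4.625) + f(5.875)].
Sum = 731.25.

731.25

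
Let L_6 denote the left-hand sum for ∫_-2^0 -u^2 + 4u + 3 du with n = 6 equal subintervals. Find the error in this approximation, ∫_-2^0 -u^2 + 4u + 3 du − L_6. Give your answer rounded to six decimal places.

2.037037

Exact integral: ∫_-2^0 f(u) du ≈ -4.66666667.
L_6 ≈ -6.70370370.
Error ≈ -4.66666667 − (-6.70370370) ≈ 2.037037.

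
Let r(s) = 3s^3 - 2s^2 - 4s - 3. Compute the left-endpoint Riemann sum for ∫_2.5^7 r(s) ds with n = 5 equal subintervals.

Δs = (7 − 2.5)/5 = 0.9.
Left endpoints: 2.5, 3.4, 4.3, 5.2, 6.1.
r(2.5) = 21.375, r(3.4) = 78.192, r(4.3) = 181.341, r(5.2) = 343.944, r(6.1) = 579.123.
Sum = Δs · [r(2.5) + r(3.4) + r(4.3) + r(5.2) + r(6.1)].
Sum = 1083.5775.

1083.5775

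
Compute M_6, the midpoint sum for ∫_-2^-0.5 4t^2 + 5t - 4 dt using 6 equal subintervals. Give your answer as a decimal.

-4.90625

Δt = (-0.5 − (-2))/6 = 0.25.
Midpoints: -1.875, -1.625, -1.375, -1.125, -0.875, -0.625.
f(-1.875) = 0.6875, f(-1.625) = -1.5625, f(-1.375) = -3.3125, f(-1.125) = -4.5625, f(-0.875) = -5.3125, f(-0.625) = -5.5625.
Sum = Δt · [f(-1.875) + f(-1.625) + f(-1.375) + ...].
Sum = -4.90625.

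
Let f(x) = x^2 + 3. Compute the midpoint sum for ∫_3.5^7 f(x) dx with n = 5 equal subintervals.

Δx = (7 − 3.5)/5 = 0.7.
Midpoints: 3.85, 4.55, 5.25, 5.95, 6.65.
f(3.85) = 17.8225, f(4.55) = 23.7025, f(5.25) = 30.5625, f(5.95) = 38.4025, f(6.65) = 47.2225.
Sum = Δx · [f(3.85) + f(4.55) + f(5.25) + f(5.95) + f(6.65)].
Sum = 110.39875.

110.39875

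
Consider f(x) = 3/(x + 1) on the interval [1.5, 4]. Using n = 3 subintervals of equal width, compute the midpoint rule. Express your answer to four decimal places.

2.0693

Δx = (4 − 1.5)/3 = 5/6.
Midpoints: 23/12, 2.75, 43/12.
f(23/12) = 36/35, f(2.75) = 0.8, f(43/12) = 36/55.
Sum = Δx · [f(23/12) + f(2.75) + f(43/12)].
Sum ≈ 2.0693.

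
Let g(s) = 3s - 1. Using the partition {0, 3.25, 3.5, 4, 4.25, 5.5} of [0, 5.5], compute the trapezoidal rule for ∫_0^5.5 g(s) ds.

39.875

Subinterval widths: 3.25, 0.25, 0.5, 0.25, 1.25.
g(0) = -1, g(3.25) = 8.75, g(3.5) = 9.5, g(4) = 11, g(4.25) = 11.75, g(5.5) = 15.5.
On each subinterval the trapezoid contributes (Δs_i/2)·[g(s_{i-1}) + g(s_i)].
Sum = 39.875.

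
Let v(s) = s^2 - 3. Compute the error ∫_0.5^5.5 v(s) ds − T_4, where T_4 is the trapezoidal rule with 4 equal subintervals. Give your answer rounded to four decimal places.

Exact integral: ∫_0.5^5.5 v(s) ds ≈ 40.416667.
T_4 = 41.71875.
Error ≈ 40.416667 − 41.71875 ≈ -1.3021.

-1.3021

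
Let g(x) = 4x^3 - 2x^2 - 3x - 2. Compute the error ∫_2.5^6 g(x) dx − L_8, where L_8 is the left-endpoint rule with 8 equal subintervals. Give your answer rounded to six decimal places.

Exact integral: ∫_2.5^6 g(x) dx ≈ 1071.72916667.
L_8 ≈ 917.18457031.
Error ≈ 1071.72916667 − 917.18457031 ≈ 154.544596.

154.544596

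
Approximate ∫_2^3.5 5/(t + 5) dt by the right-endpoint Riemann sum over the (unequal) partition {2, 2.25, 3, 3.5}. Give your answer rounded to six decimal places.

Subinterval widths: 0.25, 0.75, 0.5.
Right endpoints: 2.25, 3, 3.5.
f(2.25) = 20/29, f(3) = 0.625, f(3.5) = 10/17.
Sum = Σ Δt_i · f(t_i).
Sum ≈ 0.935281.

0.935281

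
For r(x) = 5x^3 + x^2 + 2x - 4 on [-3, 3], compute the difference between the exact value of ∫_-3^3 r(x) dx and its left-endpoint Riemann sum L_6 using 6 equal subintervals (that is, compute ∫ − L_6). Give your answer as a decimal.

140

Exact integral: ∫_-3^3 r(x) dx = -6.
L_6 = -146.
Error = -6 − (-146) = 140.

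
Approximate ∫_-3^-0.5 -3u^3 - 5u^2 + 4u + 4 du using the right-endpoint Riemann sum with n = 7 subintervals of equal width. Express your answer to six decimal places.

Δu = (-0.5 − (-3))/7 = 5/14.
Right endpoints: -37/14, -16/7, -27/14, -11/7, -17/14, -6/7, -0.5.
f(-37/14) = 38097/2744, f(-16/7) = 1564/343, f(-27/14) = -2173/2744, f(-11/7) = -1026/343, f(-17/14) = -7843/2744, f(-6/7) = -416/343, f(-0.5) = 1.125.
Sum = Δu · [f(-37/14) + f(-16/7) + f(-27/14) + ...].
Sum ≈ 4.183673.

4.183673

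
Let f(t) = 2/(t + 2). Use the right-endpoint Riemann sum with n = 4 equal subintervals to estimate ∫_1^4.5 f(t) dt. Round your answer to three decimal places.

1.400

Δt = (4.5 − 1)/4 = 0.875.
Right endpoints: 1.875, 2.75, 3.625, 4.5.
f(1.875) = 16/31, f(2.75) = 8/19, f(3.625) = 16/45, f(4.5) = 4/13.
Sum = Δt · [f(1.875) + f(2.75) + f(3.625) + f(4.5)].
Sum ≈ 1.400.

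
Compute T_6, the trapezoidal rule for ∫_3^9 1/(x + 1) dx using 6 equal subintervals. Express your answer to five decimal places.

Δx = (9 − 3)/6 = 1.
f(3) = 0.25, f(4) = 0.2, f(5) = 1/6, f(6) = 1/7, f(7) = 0.125, f(8) = 1/9, f(9) = 0.1.
T_6 = (Δx/2)·[f(x_0) + 2f(x_1) + ... + 2f(x_{5}) + f(x_6)].
Sum ≈ 0.92063.

0.92063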